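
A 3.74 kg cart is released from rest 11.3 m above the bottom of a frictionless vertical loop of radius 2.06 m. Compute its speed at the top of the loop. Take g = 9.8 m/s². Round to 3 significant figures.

Energy conservation: mgh = ½mv_top² + mg(2r)
v_top² = 2g(h − 2r) = 2(9.8)(11.3 − 4.120) = 140.7
v_top = 11.86 m/s

v = 11.9 m/s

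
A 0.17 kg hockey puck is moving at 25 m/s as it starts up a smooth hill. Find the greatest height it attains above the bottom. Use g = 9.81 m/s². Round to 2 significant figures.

By energy conservation, ½mv² = mgh
h = v²/(2g) = 25²/(2 × 9.81) = 31.86 m

h = 32 m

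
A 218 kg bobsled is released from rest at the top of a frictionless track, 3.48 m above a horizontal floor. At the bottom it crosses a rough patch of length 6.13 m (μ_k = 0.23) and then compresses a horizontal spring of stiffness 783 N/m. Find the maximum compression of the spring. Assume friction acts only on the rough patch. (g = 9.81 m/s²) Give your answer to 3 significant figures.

Initial energy: E₁ = mgh = (218)(9.81)(3.48) = 7442.3 J
Friction removes W_f = μ_k mg d = (0.23)(218)(9.81)(6.13) = 3015 J
Energy reaching the spring: E = 7442.3 − 3015 = 4427.1 J
At max compression ½kx² = E ⇒ x = √(2E/k) = √(2 × 4427.1/783) = 3.363 m

x = 3.36 m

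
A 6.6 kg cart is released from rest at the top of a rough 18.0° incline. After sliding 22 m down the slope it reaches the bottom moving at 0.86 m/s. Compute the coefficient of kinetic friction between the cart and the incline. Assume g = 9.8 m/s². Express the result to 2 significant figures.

μ_k = 0.32

Energy balance down the incline: mg L sinθ − ½mv² = μ_k (mg cosθ) L
mgL sinθ = 439.72 J; ½mv² = 2.4407 J
W_f = 439.72 − 2.4407 = 437.3 J
μ_k = W_f/(mg cosθ · L) = 437.3/(61.51 × 22) = 0.3231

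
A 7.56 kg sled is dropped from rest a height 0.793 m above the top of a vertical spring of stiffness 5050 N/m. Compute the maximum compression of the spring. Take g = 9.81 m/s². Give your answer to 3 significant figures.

Let x be the compression. The total drop is H + x, and the sled is instantaneously at rest at max compression, so energy conservation gives:
mg(H + x) = ½kx²
½(5050)x² − (7.56)(9.81)x − (7.56)(9.81)(0.793) = 0
2525x² − 74.16x − 58.81 = 0
x = [74.16 + √(5500 + 593999)]/(2 × 2525) = 0.1680 m

x = 0.168 m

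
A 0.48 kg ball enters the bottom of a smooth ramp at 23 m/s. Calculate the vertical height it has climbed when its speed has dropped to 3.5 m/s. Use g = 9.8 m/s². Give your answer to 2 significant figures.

Conservation of energy: ½mv₁² = ½mv₂² + mgh
h = (v₁² − v₂²)/(2g) = (23² − 3.5²)/(2 × 9.8) = 26.36 m

h = 26 m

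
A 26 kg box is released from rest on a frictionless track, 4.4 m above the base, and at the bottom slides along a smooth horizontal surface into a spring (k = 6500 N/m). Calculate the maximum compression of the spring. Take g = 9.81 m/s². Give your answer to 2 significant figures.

x = 0.59 m

Energy conservation (no friction) from release to max compression: mgh = ½kx²
x = √(2mgh/k) = √(2 × 26 × 9.81 × 4.4 / 6500) = 0.5876 m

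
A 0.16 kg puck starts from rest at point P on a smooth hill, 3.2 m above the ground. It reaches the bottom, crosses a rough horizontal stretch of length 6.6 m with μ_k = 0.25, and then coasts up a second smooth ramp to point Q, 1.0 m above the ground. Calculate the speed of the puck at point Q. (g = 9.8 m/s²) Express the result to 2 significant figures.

v = 3.3 m/s

Energy at P: mgh₁ = (0.16)(9.8)(3.2) = 5.0176 J
Friction loss: W_f = μ_k mg d = 2.587 J
At Q: ½mv² + mgh₂ = mgh₁ − W_f
½mv² = 5.0176 − 2.587 − 1.5680 = 0.86240 J
v = √(2 × 0.86240/0.16) = 3.283 m/s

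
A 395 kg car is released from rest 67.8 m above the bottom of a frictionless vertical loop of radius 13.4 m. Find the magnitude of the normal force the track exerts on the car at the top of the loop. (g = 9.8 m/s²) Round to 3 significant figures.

N = 19800 N

Energy from release to top (height 2r): mgh = ½mv_top² + mg(2r)
v_top² = 2g(h − 2r) = 2(9.8)(67.8 − 26.80) = 803.60 m²/s²
At the top, both N and weight point toward the centre: N + mg = mv_top²/r
N = m(v_top²/r − g) = 395(803.60/13.4 − 9.8) = 19817 N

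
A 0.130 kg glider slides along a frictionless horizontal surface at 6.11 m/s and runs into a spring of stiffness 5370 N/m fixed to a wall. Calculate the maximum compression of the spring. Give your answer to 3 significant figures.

Conservation of energy between contact and max compression: ½mv² = ½kx²
x = v√(m/k) = 6.11 × √(0.130/5370) = 0.03006 m

x = 0.0301 m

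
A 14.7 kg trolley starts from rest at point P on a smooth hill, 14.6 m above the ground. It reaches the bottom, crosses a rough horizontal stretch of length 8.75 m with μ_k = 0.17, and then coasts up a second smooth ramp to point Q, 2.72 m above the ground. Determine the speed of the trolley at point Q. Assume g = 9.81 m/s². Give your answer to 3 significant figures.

Energy at P: mgh₁ = (14.7)(9.81)(14.6) = 2105.4 J
Friction loss: W_f = μ_k mg d = 214.5 J
At Q: ½mv² + mgh₂ = mgh₁ − W_f
½mv² = 2105.4 − 214.5 − 392.24 = 1498.7 J
v = √(2 × 1498.7/14.7) = 14.28 m/s

v = 14.3 m/s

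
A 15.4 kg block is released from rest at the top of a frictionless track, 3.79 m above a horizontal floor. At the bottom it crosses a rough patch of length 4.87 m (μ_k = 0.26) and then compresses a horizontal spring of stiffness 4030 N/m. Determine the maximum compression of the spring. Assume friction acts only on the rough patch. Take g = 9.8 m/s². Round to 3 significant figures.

x = 0.435 m

Initial energy: E₁ = mgh = (15.4)(9.8)(3.79) = 571.99 J
Friction removes W_f = μ_k mg d = (0.26)(15.4)(9.8)(4.87) = 191.1 J
Energy reaching the spring: E = 571.99 − 191.1 = 380.89 J
At max compression ½kx² = E ⇒ x = √(2E/k) = √(2 × 380.89/4030) = 0.4348 m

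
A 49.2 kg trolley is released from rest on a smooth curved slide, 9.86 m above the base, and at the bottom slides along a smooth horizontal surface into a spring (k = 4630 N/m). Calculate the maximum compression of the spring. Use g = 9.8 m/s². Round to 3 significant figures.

x = 1.43 m

Gravitational PE at the top equals spring PE at max compression: mgh = ½kx²
x = √(2mgh/k) = √(2 × 49.2 × 9.8 × 9.86 / 4630) = 1.433 m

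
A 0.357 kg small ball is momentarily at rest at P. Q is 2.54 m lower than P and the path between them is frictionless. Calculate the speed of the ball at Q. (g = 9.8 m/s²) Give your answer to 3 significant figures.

v = 7.06 m/s

Equating total energy at the two states: mgh = ½mv²
v = √(2gh) = √(2 × 9.8 × 2.54) = √49.784 = 7.056 m/s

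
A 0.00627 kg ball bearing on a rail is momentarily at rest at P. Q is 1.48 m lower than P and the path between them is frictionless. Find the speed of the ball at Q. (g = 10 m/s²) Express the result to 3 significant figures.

Equating total energy at the two states: mgh = ½mv²
The mass cancels from both sides.
v = √(2gh) = √(2 × 10 × 1.48) = √29.600 = 5.441 m/s

v = 5.44 m/s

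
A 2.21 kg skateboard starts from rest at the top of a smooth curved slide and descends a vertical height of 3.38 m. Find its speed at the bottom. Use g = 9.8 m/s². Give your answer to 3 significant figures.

v = 8.14 m/s

Equating total energy at the two states: mgh = ½mv²
v = √(2gh) = √(2 × 9.8 × 3.38) = √66.248 = 8.139 m/s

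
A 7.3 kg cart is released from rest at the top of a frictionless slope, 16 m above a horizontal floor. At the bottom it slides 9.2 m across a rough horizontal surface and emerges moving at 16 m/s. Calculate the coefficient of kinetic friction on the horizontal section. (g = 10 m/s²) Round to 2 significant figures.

Energy at the top = energy at the end + work done against friction:
mgh = ½mv² + μ_k m g d
mgh = 1168.0 J; ½mv² = 934.40 J
W_f = 1168.0 − 934.40 = 233.6 J
μ_k = W_f/(mg·d) = 233.6/(73.00 × 9.2) = 0.3478

μ_k = 0.35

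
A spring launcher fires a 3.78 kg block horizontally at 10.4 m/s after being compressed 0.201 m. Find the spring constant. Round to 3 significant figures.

Energy stored in the spring equals the launch KE: ½kx² = ½mv²
k = mv²/x² = (3.78)(10.4)²/(0.201)² = 10120 N/m

k = 10100 N/m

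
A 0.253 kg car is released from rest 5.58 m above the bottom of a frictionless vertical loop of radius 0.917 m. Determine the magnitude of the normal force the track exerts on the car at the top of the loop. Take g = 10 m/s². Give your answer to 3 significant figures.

Energy from release to top (height 2r): mgh = ½mv_top² + mg(2r)
v_top² = 2g(h − 2r) = 2(10)(5.58 − 1.834) = 74.920 m²/s²
At the top, both N and weight point toward the centre: N + mg = mv_top²/r
N = m(v_top²/r − g) = 0.253(74.920/0.917 − 10) = 18.14 N

N = 18.1 N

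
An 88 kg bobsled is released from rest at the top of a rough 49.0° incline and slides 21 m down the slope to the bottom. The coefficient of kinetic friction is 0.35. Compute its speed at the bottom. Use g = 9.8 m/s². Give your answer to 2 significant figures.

v = 15 m/s

Energy: mgh = ½mv² + W_f, with h = L sinθ and W_f = μ_k (mg cosθ) L
mgh = mgL sinθ = (88)(9.8)(21)sin49.0° = 13668 J
W_f = μ_k mg cosθ · L = (0.35)(88)(9.8)cos49.0°·21 = 4159 J
½mv² = 13668 − 4159 = 9509.6 J
v = √(2 × 9509.6/88) = 14.70 m/s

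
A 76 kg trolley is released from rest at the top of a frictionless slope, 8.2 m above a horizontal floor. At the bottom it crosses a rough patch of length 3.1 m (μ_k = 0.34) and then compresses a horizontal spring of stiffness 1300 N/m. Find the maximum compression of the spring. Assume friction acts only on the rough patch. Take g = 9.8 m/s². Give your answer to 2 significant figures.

Initial energy: E₁ = mgh = (76)(9.8)(8.2) = 6107.4 J
Friction removes W_f = μ_k mg d = (0.34)(76)(9.8)(3.1) = 785.0 J
Energy reaching the spring: E = 6107.4 − 785.0 = 5322.3 J
At max compression ½kx² = E ⇒ x = √(2E/k) = √(2 × 5322.3/1300) = 2.862 m

x = 2.9 m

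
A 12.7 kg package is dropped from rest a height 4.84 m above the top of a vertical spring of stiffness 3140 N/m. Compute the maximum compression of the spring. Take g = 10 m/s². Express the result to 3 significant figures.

Measuring PE from the top of the relaxed spring, at max compression the package has dropped H + x with zero KE, so:
mg(H + x) = ½kx²
½(3140)x² − (12.7)(10)x − (12.7)(10)(4.84) = 0
1570x² − 127.0x − 614.7 = 0
x = [127.0 + √(16129 + 3.8602e+06)]/(2 × 1570) = 0.6675 m

x = 0.667 m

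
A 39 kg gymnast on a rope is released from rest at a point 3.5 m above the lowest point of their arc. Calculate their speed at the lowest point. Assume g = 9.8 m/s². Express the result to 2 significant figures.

v = 8.3 m/s

By conservation of mechanical energy, mgh = ½mv²
The mass cancels from both sides.
v = √(2gh) = √(2 × 9.8 × 3.5) = √68.600 = 8.283 m/s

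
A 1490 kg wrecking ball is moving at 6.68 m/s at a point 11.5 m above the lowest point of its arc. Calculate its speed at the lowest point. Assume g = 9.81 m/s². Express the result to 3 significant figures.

v = 16.4 m/s

Equating total energy at the two states: ½mv₀² + mgh = ½mv²
The mass cancels from both sides.
v² = v₀² + 2gh = (6.68)² + 2(9.81)(11.5) = 270.25
v = √270.25 = 16.44 m/s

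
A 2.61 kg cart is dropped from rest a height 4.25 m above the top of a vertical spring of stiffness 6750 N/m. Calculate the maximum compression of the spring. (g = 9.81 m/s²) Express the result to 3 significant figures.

x = 0.183 m

Let x be the compression. The total drop is H + x, and the cart is instantaneously at rest at max compression, so energy conservation gives:
mg(H + x) = ½kx²
½(6750)x² − (2.61)(9.81)x − (2.61)(9.81)(4.25) = 0
3375x² − 25.60x − 108.8 = 0
x = [25.60 + √(655.6 + 1.4690e+06)]/(2 × 3375) = 0.1834 m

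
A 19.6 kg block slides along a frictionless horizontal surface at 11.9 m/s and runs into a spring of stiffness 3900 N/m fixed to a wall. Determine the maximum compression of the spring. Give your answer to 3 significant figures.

x = 0.844 m

All KE is stored as spring PE at maximum compression: ½mv² = ½kx²
x = v√(m/k) = 11.9 × √(19.6/3900) = 0.8436 m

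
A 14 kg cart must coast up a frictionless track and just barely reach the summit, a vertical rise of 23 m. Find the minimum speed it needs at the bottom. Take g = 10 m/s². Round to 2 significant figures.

v = 21 m/s

At the top it is momentarily at rest, so all KE converts to PE: ½mv² = mgh
v = √(2gh) = √(2 × 10 × 23) = 21.45 m/s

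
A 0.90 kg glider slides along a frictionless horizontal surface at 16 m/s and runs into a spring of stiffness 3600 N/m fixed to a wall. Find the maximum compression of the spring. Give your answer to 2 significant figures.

x = 0.25 m

Conservation of energy between contact and max compression: ½mv² = ½kx²
x = v√(m/k) = 16 × √(0.90/3600) = 0.2530 m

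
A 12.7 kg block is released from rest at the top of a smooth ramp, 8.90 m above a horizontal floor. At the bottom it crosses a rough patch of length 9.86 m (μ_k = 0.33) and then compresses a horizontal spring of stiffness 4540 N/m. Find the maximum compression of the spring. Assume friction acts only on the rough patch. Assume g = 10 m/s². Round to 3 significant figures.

x = 0.562 m

Initial energy: E₁ = mgh = (12.7)(10)(8.90) = 1130.3 J
Friction removes W_f = μ_k mg d = (0.33)(12.7)(10)(9.86) = 413.2 J
Energy reaching the spring: E = 1130.3 − 413.2 = 717.07 J
At max compression ½kx² = E ⇒ x = √(2E/k) = √(2 × 717.07/4540) = 0.5620 m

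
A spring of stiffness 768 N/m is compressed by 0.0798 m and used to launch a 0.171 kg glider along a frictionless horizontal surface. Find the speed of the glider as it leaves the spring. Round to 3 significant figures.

Conservation of energy: ½kx² = ½mv²
v = x√(k/m) = 0.0798 × √(768/0.171) = 5.348 m/s

v = 5.35 m/s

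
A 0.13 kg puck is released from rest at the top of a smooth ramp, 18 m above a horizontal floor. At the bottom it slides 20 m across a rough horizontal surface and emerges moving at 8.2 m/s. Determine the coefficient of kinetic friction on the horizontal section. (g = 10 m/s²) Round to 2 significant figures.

μ_k = 0.73

Energy at the top = energy at the end + work done against friction:
mgh = ½mv² + μ_k m g d
mgh = 23.400 J; ½mv² = 4.3706 J
W_f = 23.400 − 4.3706 = 19.03 J
μ_k = W_f/(mg·d) = 19.03/(1.300 × 20) = 0.7319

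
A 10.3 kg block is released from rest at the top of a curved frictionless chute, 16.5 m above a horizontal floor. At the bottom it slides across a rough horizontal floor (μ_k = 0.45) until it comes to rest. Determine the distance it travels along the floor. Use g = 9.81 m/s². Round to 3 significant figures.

Energy bookkeeping (friction removes W_f = μ_k N d):
At rest all PE has been dissipated by friction: mgh = μ_k m g d
d = h/μ_k = 16.5/0.45 = 36.67 m

d = 36.7 m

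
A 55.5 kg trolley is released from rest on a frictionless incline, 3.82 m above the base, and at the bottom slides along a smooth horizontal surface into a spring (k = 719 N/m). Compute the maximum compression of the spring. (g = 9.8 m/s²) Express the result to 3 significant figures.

x = 2.40 m

Gravitational PE at the top equals spring PE at max compression: mgh = ½kx²
x = √(2mgh/k) = √(2 × 55.5 × 9.8 × 3.82 / 719) = 2.404 m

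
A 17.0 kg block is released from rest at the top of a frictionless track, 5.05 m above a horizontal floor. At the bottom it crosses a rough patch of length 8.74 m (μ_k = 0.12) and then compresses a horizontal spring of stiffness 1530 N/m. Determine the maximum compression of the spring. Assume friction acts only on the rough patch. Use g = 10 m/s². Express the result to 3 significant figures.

x = 0.943 m

Initial energy: E₁ = mgh = (17.0)(10)(5.05) = 858.50 J
Friction removes W_f = μ_k mg d = (0.12)(17.0)(10)(8.74) = 178.3 J
Energy reaching the spring: E = 858.50 − 178.3 = 680.20 J
At max compression ½kx² = E ⇒ x = √(2E/k) = √(2 × 680.20/1530) = 0.9430 m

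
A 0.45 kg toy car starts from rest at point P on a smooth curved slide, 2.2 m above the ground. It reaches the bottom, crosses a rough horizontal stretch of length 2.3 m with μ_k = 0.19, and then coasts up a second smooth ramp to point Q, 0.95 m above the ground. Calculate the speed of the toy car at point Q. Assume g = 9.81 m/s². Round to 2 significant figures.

v = 4.0 m/s

Energy at P: mgh₁ = (0.45)(9.81)(2.2) = 9.7119 J
Friction loss: W_f = μ_k mg d = 1.929 J
At Q: ½mv² + mgh₂ = mgh₁ − W_f
½mv² = 9.7119 − 1.929 − 4.1938 = 3.5890 J
v = √(2 × 3.5890/0.45) = 3.994 m/s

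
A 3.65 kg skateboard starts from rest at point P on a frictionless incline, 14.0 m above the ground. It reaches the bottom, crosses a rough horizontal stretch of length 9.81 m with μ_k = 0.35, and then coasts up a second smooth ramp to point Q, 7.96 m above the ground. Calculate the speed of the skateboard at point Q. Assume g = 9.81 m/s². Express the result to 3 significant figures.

v = 7.15 m/s

Energy at P: mgh₁ = (3.65)(9.81)(14.0) = 501.29 J
Friction loss: W_f = μ_k mg d = 122.9 J
At Q: ½mv² + mgh₂ = mgh₁ − W_f
½mv² = 501.29 − 122.9 − 285.02 = 93.330 J
v = √(2 × 93.330/3.65) = 7.151 m/s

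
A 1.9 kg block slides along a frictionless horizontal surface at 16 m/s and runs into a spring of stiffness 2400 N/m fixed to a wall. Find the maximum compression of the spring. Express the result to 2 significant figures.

x = 0.45 m

Conservation of energy between contact and max compression: ½mv² = ½kx²
x = v√(m/k) = 16 × √(1.9/2400) = 0.4502 m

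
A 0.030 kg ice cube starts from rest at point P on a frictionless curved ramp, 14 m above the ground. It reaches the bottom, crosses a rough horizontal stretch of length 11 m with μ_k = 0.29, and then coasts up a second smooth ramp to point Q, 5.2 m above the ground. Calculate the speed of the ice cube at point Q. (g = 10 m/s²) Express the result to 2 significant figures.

v = 11 m/s

Energy at P: mgh₁ = (0.030)(10)(14) = 4.2000 J
Friction loss: W_f = μ_k mg d = 0.9570 J
At Q: ½mv² + mgh₂ = mgh₁ − W_f
½mv² = 4.2000 − 0.9570 − 1.5600 = 1.6830 J
v = √(2 × 1.6830/0.030) = 10.59 m/s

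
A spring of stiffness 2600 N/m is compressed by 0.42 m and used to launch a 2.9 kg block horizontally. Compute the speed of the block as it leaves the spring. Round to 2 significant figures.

Spring PE converts entirely to kinetic energy: ½kx² = ½mv²
v = x√(k/m) = 0.42 × √(2600/2.9) = 12.58 m/s

v = 13 m/s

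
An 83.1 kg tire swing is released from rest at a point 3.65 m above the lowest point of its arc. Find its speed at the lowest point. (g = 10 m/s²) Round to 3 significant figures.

v = 8.54 m/s

Energy conservation between the two points: mgh = ½mv²
v = √(2gh) = √(2 × 10 × 3.65) = √73.000 = 8.544 m/s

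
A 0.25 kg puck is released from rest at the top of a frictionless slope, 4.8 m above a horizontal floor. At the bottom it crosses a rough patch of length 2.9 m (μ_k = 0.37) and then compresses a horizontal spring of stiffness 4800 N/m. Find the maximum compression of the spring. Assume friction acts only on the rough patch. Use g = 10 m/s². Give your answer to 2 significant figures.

x = 0.062 m

Initial energy: E₁ = mgh = (0.25)(10)(4.8) = 12.000 J
Friction removes W_f = μ_k mg d = (0.37)(0.25)(10)(2.9) = 2.683 J
Energy reaching the spring: E = 12.000 − 2.683 = 9.3175 J
At max compression ½kx² = E ⇒ x = √(2E/k) = √(2 × 9.3175/4800) = 0.06231 m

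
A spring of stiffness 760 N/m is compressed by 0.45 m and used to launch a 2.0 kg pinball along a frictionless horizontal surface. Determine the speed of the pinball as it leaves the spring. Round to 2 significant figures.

v = 8.8 m/s

The pinball leaves the spring when the spring is at natural length, so ½kx² = ½mv²
v = x√(k/m) = 0.45 × √(760/2.0) = 8.772 m/s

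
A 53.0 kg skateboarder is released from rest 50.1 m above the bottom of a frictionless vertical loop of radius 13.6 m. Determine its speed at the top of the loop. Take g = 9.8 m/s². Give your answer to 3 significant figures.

v = 21.2 m/s

Energy conservation: mgh = ½mv_top² + mg(2r)
v_top² = 2g(h − 2r) = 2(9.8)(50.1 − 27.20) = 448.8
v_top = 21.19 m/s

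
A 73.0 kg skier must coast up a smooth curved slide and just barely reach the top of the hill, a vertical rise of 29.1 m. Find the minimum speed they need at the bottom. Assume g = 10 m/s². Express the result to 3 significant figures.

v = 24.1 m/s

At the top they are momentarily at rest, so all KE converts to PE: ½mv² = mgh
v = √(2gh) = √(2 × 10 × 29.1) = 24.12 m/s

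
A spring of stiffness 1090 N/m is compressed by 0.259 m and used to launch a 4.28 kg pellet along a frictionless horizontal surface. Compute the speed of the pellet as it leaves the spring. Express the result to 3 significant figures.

v = 4.13 m/s

Spring PE converts entirely to kinetic energy: ½kx² = ½mv²
v = x√(k/m) = 0.259 × √(1090/4.28) = 4.133 m/s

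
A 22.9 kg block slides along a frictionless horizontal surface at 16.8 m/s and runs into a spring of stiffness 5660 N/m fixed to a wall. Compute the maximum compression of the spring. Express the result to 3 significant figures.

All KE is stored as spring PE at maximum compression: ½mv² = ½kx²
x = v√(m/k) = 16.8 × √(22.9/5660) = 1.069 m

x = 1.07 m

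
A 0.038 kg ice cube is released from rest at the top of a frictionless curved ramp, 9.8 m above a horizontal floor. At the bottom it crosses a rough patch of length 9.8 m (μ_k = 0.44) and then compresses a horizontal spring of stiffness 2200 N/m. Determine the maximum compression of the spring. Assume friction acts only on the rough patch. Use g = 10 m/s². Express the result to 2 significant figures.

Initial energy: E₁ = mgh = (0.038)(10)(9.8) = 3.7240 J
Friction removes W_f = μ_k mg d = (0.44)(0.038)(10)(9.8) = 1.639 J
Energy reaching the spring: E = 3.7240 − 1.639 = 2.0854 J
At max compression ½kx² = E ⇒ x = √(2E/k) = √(2 × 2.0854/2200) = 0.04354 m

x = 0.044 m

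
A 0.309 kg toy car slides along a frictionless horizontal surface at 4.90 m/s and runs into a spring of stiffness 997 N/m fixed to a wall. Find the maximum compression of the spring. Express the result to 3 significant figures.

x = 0.0863 m

At max compression the car is momentarily at rest: ½mv² = ½kx²
x = v√(m/k) = 4.90 × √(0.309/997) = 0.08626 m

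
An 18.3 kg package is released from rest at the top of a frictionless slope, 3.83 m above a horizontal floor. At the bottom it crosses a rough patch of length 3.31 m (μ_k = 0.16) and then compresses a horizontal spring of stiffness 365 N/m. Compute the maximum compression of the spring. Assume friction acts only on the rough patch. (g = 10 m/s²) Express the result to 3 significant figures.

Initial energy: E₁ = mgh = (18.3)(10)(3.83) = 700.89 J
Friction removes W_f = μ_k mg d = (0.16)(18.3)(10)(3.31) = 96.92 J
Energy reaching the spring: E = 700.89 − 96.92 = 603.97 J
At max compression ½kx² = E ⇒ x = √(2E/k) = √(2 × 603.97/365) = 1.819 m

x = 1.82 m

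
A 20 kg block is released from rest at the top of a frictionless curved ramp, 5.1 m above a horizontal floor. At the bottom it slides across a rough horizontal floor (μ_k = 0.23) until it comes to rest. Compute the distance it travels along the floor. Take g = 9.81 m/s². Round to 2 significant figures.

d = 22 m

Energy bookkeeping (friction removes W_f = μ_k N d):
At rest all PE has been dissipated by friction: mgh = μ_k m g d
d = h/μ_k = 5.1/0.23 = 22.17 m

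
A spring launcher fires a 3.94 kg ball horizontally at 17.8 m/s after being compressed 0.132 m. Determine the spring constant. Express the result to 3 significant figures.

Energy stored in the spring equals the launch KE: ½kx² = ½mv²
k = mv²/x² = (3.94)(17.8)²/(0.132)² = 71645 N/m

k = 71600 N/m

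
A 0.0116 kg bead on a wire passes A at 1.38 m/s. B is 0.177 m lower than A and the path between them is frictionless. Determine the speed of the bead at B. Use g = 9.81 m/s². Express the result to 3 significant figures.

v = 2.32 m/s

Energy conservation between the two points: ½mv₀² + mgh = ½mv²
The mass cancels from both sides.
v² = v₀² + 2gh = (1.38)² + 2(9.81)(0.177) = 5.3771
v = √5.3771 = 2.319 m/s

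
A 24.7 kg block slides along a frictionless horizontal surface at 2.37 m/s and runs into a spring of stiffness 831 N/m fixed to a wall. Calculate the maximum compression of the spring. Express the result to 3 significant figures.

All KE is stored as spring PE at maximum compression: ½mv² = ½kx²
x = v√(m/k) = 2.37 × √(24.7/831) = 0.4086 m

x = 0.409 m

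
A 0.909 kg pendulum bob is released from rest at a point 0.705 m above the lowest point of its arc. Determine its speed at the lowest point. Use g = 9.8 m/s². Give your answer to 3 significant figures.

By conservation of mechanical energy, mgh = ½mv²
v = √(2gh) = √(2 × 9.8 × 0.705) = √13.818 = 3.717 m/s

v = 3.72 m/s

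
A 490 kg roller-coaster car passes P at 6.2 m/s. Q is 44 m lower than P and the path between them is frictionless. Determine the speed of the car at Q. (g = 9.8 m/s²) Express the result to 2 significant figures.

Equating total energy at the two states: ½mv₀² + mgh = ½mv²
v² = v₀² + 2gh = (6.2)² + 2(9.8)(44) = 900.84
v = √900.84 = 30.01 m/s

v = 30 m/s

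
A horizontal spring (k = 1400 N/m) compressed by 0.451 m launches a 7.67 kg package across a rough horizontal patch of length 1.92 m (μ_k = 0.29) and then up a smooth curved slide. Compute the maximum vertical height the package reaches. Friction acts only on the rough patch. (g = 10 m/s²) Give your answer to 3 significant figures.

h = 1.30 m

Spring energy: E₀ = ½kx² = ½(1400)(0.451)² = 142.38 J
Friction: W_f = μ_k mg d = (0.29)(7.67)(10)(1.92) = 42.71 J
Energy at base of ramp: E = 142.38 − 42.71 = 99.674 J
At max height all remaining energy is PE: mgh = E ⇒ h = E/(mg) = 99.674/(7.67 × 10) = 1.300 m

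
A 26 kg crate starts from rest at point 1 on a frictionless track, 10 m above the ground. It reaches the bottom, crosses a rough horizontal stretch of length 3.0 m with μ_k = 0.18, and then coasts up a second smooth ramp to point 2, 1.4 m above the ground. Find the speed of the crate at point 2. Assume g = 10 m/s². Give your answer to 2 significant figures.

Energy at 1: mgh₁ = (26)(10)(10) = 2600.0 J
Friction loss: W_f = μ_k mg d = 140.4 J
At 2: ½mv² + mgh₂ = mgh₁ − W_f
½mv² = 2600.0 − 140.4 − 364.00 = 2095.6 J
v = √(2 × 2095.6/26) = 12.70 m/s

v = 13 m/s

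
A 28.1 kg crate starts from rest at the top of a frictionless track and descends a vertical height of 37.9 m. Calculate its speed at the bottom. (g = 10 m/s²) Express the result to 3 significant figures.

v = 27.5 m/s

Mechanical energy is conserved (no friction): mgh = ½mv²
v = √(2gh) = √(2 × 10 × 37.9) = √758.00 = 27.53 m/s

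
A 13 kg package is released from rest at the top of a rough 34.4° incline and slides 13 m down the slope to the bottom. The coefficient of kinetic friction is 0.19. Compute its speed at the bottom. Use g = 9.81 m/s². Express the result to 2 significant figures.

v = 10 m/s

Energy: mgh = ½mv² + W_f, with h = L sinθ and W_f = μ_k (mg cosθ) L
mgh = mgL sinθ = (13)(9.81)(13)sin34.4° = 936.65 J
W_f = μ_k mg cosθ · L = (0.19)(13)(9.81)cos34.4°·13 = 259.9 J
½mv² = 936.65 − 259.9 = 676.74 J
v = √(2 × 676.74/13) = 10.20 m/s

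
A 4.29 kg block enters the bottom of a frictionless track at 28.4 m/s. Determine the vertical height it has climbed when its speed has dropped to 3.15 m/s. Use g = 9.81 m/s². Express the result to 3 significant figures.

Energy balance between the two points: ½mv₁² = ½mv₂² + mgh
h = (v₁² − v₂²)/(2g) = (28.4² − 3.15²)/(2 × 9.81) = 40.60 m

h = 40.6 m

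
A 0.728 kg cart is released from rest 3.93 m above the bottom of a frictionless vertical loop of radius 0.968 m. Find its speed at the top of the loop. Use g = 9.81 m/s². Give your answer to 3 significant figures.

v = 6.25 m/s

Energy conservation: mgh = ½mv_top² + mg(2r)
v_top² = 2g(h − 2r) = 2(9.81)(3.93 − 1.936) = 39.12
v_top = 6.255 m/s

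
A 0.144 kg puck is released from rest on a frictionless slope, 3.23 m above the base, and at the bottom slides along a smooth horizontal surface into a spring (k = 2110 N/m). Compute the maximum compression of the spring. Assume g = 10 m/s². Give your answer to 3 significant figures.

x = 0.0664 m

At max compression the puck is momentarily at rest: mgh = ½kx²
x = √(2mgh/k) = √(2 × 0.144 × 10 × 3.23 / 2110) = 0.06640 m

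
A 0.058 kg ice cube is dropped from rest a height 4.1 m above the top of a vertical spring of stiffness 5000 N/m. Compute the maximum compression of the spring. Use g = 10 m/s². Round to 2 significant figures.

x = 0.031 m

Let x be the compression. The total drop is H + x, and the cube is instantaneously at rest at max compression, so energy conservation gives:
mg(H + x) = ½kx²
½(5000)x² − (0.058)(10)x − (0.058)(10)(4.1) = 0
2500x² − 0.5800x − 2.378 = 0
x = [0.5800 + √(0.3364 + 23780)]/(2 × 2500) = 0.03096 m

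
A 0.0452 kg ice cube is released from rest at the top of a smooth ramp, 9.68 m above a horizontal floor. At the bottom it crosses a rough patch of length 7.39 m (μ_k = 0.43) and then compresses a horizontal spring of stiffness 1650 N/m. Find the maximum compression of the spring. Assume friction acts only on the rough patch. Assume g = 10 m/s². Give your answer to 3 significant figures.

x = 0.0597 m

Initial energy: E₁ = mgh = (0.0452)(10)(9.68) = 4.3754 J
Friction removes W_f = μ_k mg d = (0.43)(0.0452)(10)(7.39) = 1.436 J
Energy reaching the spring: E = 4.3754 − 1.436 = 2.9390 J
At max compression ½kx² = E ⇒ x = √(2E/k) = √(2 × 2.9390/1650) = 0.05969 m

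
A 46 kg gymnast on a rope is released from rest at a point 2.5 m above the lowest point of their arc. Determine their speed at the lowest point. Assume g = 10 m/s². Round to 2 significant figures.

Equating total energy at the two states: mgh = ½mv²
v = √(2gh) = √(2 × 10 × 2.5) = √50.000 = 7.071 m/s

v = 7.1 m/s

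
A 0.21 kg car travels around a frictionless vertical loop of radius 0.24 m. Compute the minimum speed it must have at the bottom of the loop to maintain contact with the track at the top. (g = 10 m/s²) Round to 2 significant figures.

v = 3.5 m/s

At the top: mg = mv_top²/r ⇒ v_top² = gr = 2.400 m²/s²
Energy from bottom to top (height 2r): ½mv_bot² = ½mv_top² + mg(2r)
v_bot² = gr + 4gr = 5gr = 12.00
v_bot = √(5gr) = 3.464 m/s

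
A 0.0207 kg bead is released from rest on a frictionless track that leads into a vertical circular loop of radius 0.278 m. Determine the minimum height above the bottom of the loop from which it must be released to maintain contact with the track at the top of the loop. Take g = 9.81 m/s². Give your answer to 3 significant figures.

At the top, for minimum speed gravity alone supplies the centripetal force: mg = mv_top²/r ⇒ v_top² = gr = 2.727 m²/s²
Energy conservation from release height h to the top (height 2r): mgh = ½mv_top² + mg(2r)
h = v_top²/(2g) + 2r = r/2 + 2r = 5r/2 = 0.6950 m

h = 0.695 m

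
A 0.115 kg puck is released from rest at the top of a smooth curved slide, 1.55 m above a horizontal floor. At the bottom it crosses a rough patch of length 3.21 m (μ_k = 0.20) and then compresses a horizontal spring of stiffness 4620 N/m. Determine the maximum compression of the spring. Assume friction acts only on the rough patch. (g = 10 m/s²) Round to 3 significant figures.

x = 0.0213 m

Initial energy: E₁ = mgh = (0.115)(10)(1.55) = 1.7825 J
Friction removes W_f = μ_k mg d = (0.20)(0.115)(10)(3.21) = 0.7383 J
Energy reaching the spring: E = 1.7825 − 0.7383 = 1.0442 J
At max compression ½kx² = E ⇒ x = √(2E/k) = √(2 × 1.0442/4620) = 0.02126 m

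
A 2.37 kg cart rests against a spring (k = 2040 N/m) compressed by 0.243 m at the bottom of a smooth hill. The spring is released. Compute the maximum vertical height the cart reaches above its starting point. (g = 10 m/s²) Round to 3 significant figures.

h = 2.54 m

Energy conservation from release to the highest point: ½kx² = mgh
h = kx²/(2mg) = (2040)(0.243)²/(2 × 2.37 × 10) = 2.541 m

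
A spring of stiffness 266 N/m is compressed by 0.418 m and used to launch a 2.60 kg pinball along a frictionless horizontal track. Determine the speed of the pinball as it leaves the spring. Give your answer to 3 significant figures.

Spring PE converts entirely to kinetic energy: ½kx² = ½mv²
v = x√(k/m) = 0.418 × √(266/2.60) = 4.228 m/s

v = 4.23 m/s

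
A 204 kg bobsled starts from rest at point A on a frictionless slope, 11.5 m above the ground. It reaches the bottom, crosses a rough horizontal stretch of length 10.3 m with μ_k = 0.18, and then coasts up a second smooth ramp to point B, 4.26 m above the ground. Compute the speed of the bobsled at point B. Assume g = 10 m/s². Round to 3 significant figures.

v = 10.4 m/s

Energy at A: mgh₁ = (204)(10)(11.5) = 23460 J
Friction loss: W_f = μ_k mg d = 3782 J
At B: ½mv² + mgh₂ = mgh₁ − W_f
½mv² = 23460 − 3782 − 8690.4 = 10987 J
v = √(2 × 10987/204) = 10.38 m/s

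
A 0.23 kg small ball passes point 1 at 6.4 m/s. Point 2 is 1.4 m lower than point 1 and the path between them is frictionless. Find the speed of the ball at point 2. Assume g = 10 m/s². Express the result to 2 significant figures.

Mechanical energy is conserved (no friction): ½mv₀² + mgh = ½mv²
v² = v₀² + 2gh = (6.4)² + 2(10)(1.4) = 68.960
v = √68.960 = 8.304 m/s

v = 8.3 m/s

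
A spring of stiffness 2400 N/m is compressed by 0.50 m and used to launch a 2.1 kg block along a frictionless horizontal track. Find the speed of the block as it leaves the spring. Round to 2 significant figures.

v = 17 m/s

The block leaves the spring when the spring is at natural length, so ½kx² = ½mv²
v = x√(k/m) = 0.50 × √(2400/2.1) = 16.90 m/s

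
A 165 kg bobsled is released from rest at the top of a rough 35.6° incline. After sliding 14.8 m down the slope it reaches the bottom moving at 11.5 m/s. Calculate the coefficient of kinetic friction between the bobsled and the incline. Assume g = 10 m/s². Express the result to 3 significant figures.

The energy dissipated by friction is the PE lost minus the KE gained:
mgL sinθ = 14215 J; ½mv² = 10911 J
W_f = 14215 − 10911 = 3305 J
μ_k = W_f/(mg cosθ · L) = 3305/(1342 × 14.8) = 0.1664

μ_k = 0.166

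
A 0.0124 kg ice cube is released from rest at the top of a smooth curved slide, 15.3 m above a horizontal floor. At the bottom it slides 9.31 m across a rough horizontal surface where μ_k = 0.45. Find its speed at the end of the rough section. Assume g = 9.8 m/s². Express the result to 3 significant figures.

Applying the work–energy principle:
mgh = ½mv² + μ_k m g d
W_f = μ_k mg d = (0.45)(0.0124)(9.8)(9.31) = 0.5091 J
½mv² = mgh − W_f = 1.8593 − 0.5091 = 1.3501 J
v = √(2 × 1.3501/0.0124) = 14.76 m/s

v = 14.8 m/s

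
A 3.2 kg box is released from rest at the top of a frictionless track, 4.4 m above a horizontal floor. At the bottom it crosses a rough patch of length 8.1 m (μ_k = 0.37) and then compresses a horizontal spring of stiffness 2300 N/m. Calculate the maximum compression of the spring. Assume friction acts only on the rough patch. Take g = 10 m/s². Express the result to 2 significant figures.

x = 0.20 m

Initial energy: E₁ = mgh = (3.2)(10)(4.4) = 140.80 J
Friction removes W_f = μ_k mg d = (0.37)(3.2)(10)(8.1) = 95.90 J
Energy reaching the spring: E = 140.80 − 95.90 = 44.896 J
At max compression ½kx² = E ⇒ x = √(2E/k) = √(2 × 44.896/2300) = 0.1976 m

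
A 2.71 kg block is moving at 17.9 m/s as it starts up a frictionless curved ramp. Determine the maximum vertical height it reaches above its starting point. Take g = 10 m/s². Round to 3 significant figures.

h = 16.0 m

By energy conservation, ½mv² = mgh
h = v²/(2g) = 17.9²/(2 × 10) = 16.02 m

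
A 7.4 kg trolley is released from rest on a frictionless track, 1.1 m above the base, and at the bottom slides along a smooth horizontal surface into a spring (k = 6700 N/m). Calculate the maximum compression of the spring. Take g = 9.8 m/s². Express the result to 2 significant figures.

At max compression the trolley is momentarily at rest: mgh = ½kx²
x = √(2mgh/k) = √(2 × 7.4 × 9.8 × 1.1 / 6700) = 0.1543 m

x = 0.15 m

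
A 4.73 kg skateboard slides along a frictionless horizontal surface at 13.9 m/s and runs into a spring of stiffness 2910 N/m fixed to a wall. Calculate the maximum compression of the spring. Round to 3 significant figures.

x = 0.560 m

All KE is stored as spring PE at maximum compression: ½mv² = ½kx²
x = v√(m/k) = 13.9 × √(4.73/2910) = 0.5604 m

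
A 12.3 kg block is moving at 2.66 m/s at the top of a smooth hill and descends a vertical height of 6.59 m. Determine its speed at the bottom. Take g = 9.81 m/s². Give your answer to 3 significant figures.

Equating total energy at the two states: ½mv₀² + mgh = ½mv²
The mass cancels from both sides.
v² = v₀² + 2gh = (2.66)² + 2(9.81)(6.59) = 136.37
v = √136.37 = 11.68 m/s

v = 11.7 m/s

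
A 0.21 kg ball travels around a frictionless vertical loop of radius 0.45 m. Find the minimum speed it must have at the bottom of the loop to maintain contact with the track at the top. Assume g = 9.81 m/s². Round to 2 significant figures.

v = 4.7 m/s

At the top: mg = mv_top²/r ⇒ v_top² = gr = 4.415 m²/s²
Energy from bottom to top (height 2r): ½mv_bot² = ½mv_top² + mg(2r)
v_bot² = gr + 4gr = 5gr = 22.07
v_bot = √(5gr) = 4.698 m/s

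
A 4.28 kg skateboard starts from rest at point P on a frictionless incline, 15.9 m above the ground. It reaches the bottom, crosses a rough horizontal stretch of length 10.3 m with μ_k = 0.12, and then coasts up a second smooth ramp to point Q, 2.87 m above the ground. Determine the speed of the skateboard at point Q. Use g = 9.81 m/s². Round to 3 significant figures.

v = 15.2 m/s

Energy at P: mgh₁ = (4.28)(9.81)(15.9) = 667.59 J
Friction loss: W_f = μ_k mg d = 51.90 J
At Q: ½mv² + mgh₂ = mgh₁ − W_f
½mv² = 667.59 − 51.90 − 120.50 = 495.19 J
v = √(2 × 495.19/4.28) = 15.21 m/s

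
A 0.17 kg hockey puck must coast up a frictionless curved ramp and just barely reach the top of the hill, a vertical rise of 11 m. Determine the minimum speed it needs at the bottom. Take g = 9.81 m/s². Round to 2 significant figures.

At the top it is momentarily at rest, so all KE converts to PE: ½mv² = mgh
v = √(2gh) = √(2 × 9.81 × 11) = 14.69 m/s

v = 15 m/s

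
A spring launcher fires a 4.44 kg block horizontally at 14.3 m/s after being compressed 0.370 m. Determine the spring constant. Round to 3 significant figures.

k = 6630 N/m

Energy stored in the spring equals the launch KE: ½kx² = ½mv²
k = mv²/x² = (4.44)(14.3)²/(0.370)² = 6632 N/m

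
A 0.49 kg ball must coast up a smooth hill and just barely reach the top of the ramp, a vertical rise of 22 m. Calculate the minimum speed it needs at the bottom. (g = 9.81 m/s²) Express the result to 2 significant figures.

v = 21 m/s

At the top it is momentarily at rest, so all KE converts to PE: ½mv² = mgh
v = √(2gh) = √(2 × 9.81 × 22) = 20.78 m/s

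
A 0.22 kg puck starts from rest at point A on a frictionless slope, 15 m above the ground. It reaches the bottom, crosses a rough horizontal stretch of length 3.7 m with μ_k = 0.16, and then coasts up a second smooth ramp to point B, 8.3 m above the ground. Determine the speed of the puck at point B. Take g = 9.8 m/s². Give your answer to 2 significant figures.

v = 11 m/s

Energy at A: mgh₁ = (0.22)(9.8)(15) = 32.340 J
Friction loss: W_f = μ_k mg d = 1.276 J
At B: ½mv² + mgh₂ = mgh₁ − W_f
½mv² = 32.340 − 1.276 − 17.895 = 13.169 J
v = √(2 × 13.169/0.22) = 10.94 m/s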